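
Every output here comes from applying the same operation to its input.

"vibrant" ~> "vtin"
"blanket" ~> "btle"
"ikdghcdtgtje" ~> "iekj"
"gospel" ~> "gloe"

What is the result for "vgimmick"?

vkgc

What's happening: take characters alternately from the front and the back (1st, last, 2nd, 2nd-last, ...), then keep only the first 4 characters.
Starting from "vgimmick": after the first operation, "vkgciimm"; after the second, "vkgc".
(Check on "blanket": → "btleakn" → "btle" ✓)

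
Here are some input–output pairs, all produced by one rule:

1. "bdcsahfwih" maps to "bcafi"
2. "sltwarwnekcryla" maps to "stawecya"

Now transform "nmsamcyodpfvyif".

Looking at the pairs, the operation is to keep every other character starting from the first (positions 1st, 3rd, 5th, ...).
Applying that to "nmsamcyodpfvyif" gives "nsmydfyf".

nsmydfyf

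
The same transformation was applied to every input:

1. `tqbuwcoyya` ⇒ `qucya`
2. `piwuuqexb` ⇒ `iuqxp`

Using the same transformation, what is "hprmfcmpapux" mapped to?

The rule is to move the first character to the end, then keep every other character starting from the first (positions 1st, 3rd, 5th, ...).
For "hprmfcmpapux", step one produces "prmfcmpapuxh"; step two turns that into "pmcppx".
(Check on "piwuuqexb": → "iwuuqexbp" → "iuqxp" ✓)

pmcppx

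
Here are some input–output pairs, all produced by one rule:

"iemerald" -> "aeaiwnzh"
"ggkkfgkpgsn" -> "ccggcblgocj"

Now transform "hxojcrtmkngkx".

In each case the input is transformed by: swap each adjacent pair of characters (1↔2, 3↔4, ...), then shift every letter 4 places backward in the alphabet (wrapping around).
For "hxojcrtmkngkx", step one produces "xhjorcmtnkkgx"; step two turns that into "tdfknyipjggct".

tdfknyipjggct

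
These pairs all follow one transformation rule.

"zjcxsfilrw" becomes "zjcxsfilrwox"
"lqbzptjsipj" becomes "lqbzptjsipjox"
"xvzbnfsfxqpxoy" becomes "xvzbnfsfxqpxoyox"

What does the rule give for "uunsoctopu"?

uunsoctopuox

What's happening: append "ox".
So "uunsoctopu" becomes "uunsoctopuox".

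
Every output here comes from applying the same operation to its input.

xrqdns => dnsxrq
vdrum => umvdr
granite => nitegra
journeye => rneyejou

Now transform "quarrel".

rrelqua

The pattern: move the first 3 characters to the end (rotate left by 3).
Applying that to "quarrel" gives "rrelqua".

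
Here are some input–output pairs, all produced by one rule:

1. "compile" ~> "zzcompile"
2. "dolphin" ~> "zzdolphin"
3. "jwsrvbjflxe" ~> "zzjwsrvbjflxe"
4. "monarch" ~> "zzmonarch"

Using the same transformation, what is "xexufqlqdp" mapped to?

zzxexufqlqdp

The rule is to prepend "zz".
So "xexufqlqdp" becomes "zzxexufqlqdp".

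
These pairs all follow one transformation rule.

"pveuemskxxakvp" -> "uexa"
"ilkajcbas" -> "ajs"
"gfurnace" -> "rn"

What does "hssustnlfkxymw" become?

Looking at the pairs, the operation is to swap each adjacent pair of characters (1↔2, 3↔4, ...), then keep one character in every 3, starting at position 3 (positions 3rd, 6th, 9th, ...).
Working it through for "hssustnlfkxymw": intermediate "shustslnkfyxwm", final "uskx".

uskx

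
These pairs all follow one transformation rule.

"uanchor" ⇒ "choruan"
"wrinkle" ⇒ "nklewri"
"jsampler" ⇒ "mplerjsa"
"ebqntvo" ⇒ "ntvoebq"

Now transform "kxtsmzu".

Rule — move the first 3 characters to the end (rotate left by 3).
So "kxtsmzu" becomes "smzukxt".

smzukxt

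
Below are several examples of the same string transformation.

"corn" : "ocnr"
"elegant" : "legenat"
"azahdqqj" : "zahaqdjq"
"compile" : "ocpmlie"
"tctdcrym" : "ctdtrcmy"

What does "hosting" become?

ohtsnig

In each case the input is transformed by: swap each adjacent pair of characters (1↔2, 3↔4, ...).
For "hosting" the result is "ohtsnig".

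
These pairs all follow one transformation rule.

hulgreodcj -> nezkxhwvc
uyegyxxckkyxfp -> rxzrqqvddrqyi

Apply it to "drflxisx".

The transformation: delete the first character, then shift every letter 7 places backward in the alphabet (wrapping around).
Working it through for "drflxisx": intermediate "rflxisx", final "kyeqblq".
(Check on "hulgreodcj": → "ulgreodcj" → "nezkxhwvc" ✓)

kyeqblq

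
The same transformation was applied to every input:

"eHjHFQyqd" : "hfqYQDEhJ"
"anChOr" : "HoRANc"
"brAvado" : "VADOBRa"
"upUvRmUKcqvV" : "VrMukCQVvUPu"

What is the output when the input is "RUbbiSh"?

BIsHruB

Rule — flip the case of every letter, then move the first 3 characters to the end (rotate left by 3).
On "RUbbiSh" that produces "BIsHruB".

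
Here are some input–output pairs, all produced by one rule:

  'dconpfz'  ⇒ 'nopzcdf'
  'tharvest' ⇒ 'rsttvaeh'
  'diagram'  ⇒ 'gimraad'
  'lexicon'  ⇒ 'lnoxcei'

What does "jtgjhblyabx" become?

ghjjltxyabb

Each output is the input with this applied: sort the characters into alphabetical order, then move the first 3 characters to the end (rotate left by 3).
"jtgjhblyabx" → "abbghjjltxy" → "ghjjltxyabb".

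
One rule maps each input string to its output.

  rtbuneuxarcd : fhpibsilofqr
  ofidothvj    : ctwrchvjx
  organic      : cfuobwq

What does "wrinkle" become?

Each output is the input with this applied: shift every letter 12 places backward in the alphabet (wrapping around).
For "wrinkle" the result is "kfwbyzs".

kfwbyzs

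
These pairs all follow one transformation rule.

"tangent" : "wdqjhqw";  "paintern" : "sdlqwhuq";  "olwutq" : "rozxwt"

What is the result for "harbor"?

Rule — shift every letter 3 places forward in the alphabet (wrapping around).
For "harbor" the result is "kdueru".

kdueru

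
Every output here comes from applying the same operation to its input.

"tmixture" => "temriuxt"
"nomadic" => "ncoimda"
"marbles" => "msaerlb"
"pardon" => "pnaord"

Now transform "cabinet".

ctaebni

In each case the input is transformed by: take characters alternately from the front and the back (1st, last, 2nd, 2nd-last, ...).
Applying that to "cabinet" gives "ctaebni".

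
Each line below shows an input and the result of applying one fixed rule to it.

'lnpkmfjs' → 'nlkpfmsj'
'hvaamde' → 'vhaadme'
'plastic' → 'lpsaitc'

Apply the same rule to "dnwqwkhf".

Rule — swap each adjacent pair of characters (1↔2, 3↔4, ...).
On "dnwqwkhf" that produces "ndqwkwfh".

ndqwkwfh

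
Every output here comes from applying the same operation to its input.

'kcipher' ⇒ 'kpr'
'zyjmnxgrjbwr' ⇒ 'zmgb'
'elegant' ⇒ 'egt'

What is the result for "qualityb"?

qly

Looking at the pairs, the operation is to keep one character in every 3, starting at position 1 (positions 1st, 4th, 7th, ...).
Doing the same to "qualityb": "qly".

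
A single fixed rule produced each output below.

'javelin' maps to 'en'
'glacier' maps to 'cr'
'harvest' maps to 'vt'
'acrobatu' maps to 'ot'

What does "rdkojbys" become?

The rule is to move the first character to the end, then keep one character in every 3, starting at position 3 (positions 3rd, 6th, 9th, ...).
Starting from "rdkojbys": after the first operation, "dkojbysr"; after the second, "oy".

oy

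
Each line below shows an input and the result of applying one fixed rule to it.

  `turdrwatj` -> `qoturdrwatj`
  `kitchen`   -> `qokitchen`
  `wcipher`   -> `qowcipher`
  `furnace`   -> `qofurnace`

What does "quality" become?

The rule is to prepend "qo".
Applying that to "quality" gives "qoquality".

qoquality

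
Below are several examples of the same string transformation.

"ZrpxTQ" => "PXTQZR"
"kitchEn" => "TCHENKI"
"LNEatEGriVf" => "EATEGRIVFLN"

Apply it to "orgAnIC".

The transformation: move the first 2 characters to the end (rotate left by 2), then convert every letter to uppercase.
"orgAnIC" → "GANICOR".

GANICOR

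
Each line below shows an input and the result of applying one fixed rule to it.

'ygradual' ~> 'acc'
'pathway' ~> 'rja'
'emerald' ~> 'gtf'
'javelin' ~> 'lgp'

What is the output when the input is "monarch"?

In each case the input is transformed by: keep one character in every 3, starting at position 1 (positions 1st, 4th, 7th, ...), then shift every letter 2 places forward in the alphabet (wrapping around).
Applying both steps to "monarch": "mah", then "ocj".

ocj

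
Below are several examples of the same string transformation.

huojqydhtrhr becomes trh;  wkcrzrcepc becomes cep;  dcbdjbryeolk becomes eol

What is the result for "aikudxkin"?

In each case the input is transformed by: move the last character to the front, then keep only the last 3 characters.
"aikudxkin" → "naikudxki" → "xki".

xki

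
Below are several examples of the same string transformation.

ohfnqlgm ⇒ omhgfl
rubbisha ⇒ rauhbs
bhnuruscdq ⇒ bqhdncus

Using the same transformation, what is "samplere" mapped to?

In each case the input is transformed by: take characters alternately from the front and the back (1st, last, 2nd, 2nd-last, ...), then delete the last 2 characters.
Applying both steps to "samplere": "searmepl", then "searme".

searme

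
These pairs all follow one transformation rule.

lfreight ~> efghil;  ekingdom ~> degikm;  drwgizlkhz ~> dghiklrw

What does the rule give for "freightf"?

The transformation: sort the characters into alphabetical order, then delete the last 2 characters.
"freightf" → "effghirt" → "effghi".

effghi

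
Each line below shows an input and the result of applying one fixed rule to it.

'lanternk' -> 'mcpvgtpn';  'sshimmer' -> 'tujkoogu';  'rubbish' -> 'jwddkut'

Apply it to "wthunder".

tvjwpfgy

Looking at the pairs, the operation is to swap the first and last characters, then shift every letter 2 places forward in the alphabet (wrapping around).
Starting from "wthunder": after the first operation, "rthundew"; after the second, "tvjwpfgy".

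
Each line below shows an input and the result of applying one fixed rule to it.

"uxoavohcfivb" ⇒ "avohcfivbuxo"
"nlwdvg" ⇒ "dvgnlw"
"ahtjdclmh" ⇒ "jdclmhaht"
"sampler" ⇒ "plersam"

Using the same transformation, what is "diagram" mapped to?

gramdia

The rule is to move the first 3 characters to the end (rotate left by 3).
Doing the same to "diagram": "gramdia".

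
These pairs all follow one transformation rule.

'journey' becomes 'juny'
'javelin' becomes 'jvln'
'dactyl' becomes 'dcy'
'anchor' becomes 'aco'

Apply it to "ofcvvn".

What's happening: keep every other character starting from the first (positions 1st, 3rd, 5th, ...).
So "ofcvvn" becomes "ocv".

ocv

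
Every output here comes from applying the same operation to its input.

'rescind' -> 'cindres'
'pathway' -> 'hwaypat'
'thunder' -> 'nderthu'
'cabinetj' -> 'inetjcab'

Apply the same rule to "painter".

Looking at the pairs, the operation is to move the first 3 characters to the end (rotate left by 3).
For "painter" the result is "nterpai".

nterpai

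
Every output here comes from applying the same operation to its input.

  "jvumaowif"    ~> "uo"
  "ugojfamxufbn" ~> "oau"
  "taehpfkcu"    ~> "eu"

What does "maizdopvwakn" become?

In each case the input is transformed by: keep one character in every 3, starting at position 3 (positions 3rd, 6th, 9th, ...), then keep only the vowels.
Applying both steps to "maizdopvwakn": "iown", then "io".

io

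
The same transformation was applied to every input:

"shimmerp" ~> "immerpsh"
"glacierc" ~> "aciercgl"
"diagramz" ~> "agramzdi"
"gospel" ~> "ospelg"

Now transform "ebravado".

The pattern: move the last 2 characters to the front (rotate right by 2), then swap the front and back halves of the string.
Starting from "ebravado": after the first operation, "doebrava"; after the second, "ravadoeb".

ravadoeb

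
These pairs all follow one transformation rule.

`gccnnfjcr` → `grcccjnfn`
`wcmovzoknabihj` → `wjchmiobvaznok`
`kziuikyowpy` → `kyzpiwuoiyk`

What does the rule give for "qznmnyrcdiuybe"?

qezbnymuniydrc

The rule is to take characters alternately from the front and the back (1st, last, 2nd, 2nd-last, ...).
For "qznmnyrcdiuybe" the result is "qezbnymuniydrc".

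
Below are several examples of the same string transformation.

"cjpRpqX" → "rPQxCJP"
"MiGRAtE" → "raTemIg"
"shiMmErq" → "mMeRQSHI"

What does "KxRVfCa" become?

vFcAkXr

What's happening: flip the case of every letter, then move the first 3 characters to the end (rotate left by 3).
Applying both steps to "KxRVfCa": "kXrvFcA", then "vFcAkXr".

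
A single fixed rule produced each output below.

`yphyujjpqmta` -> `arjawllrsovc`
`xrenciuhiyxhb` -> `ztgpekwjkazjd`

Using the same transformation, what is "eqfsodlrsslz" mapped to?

The pattern: shift every letter 2 places forward in the alphabet (wrapping around).
For "eqfsodlrsslz" the result is "gshuqfntuunb".

gshuqfntuunb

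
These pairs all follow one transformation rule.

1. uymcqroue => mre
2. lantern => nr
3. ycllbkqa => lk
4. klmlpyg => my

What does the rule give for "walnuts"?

The transformation: keep one character in every 3, starting at position 3 (positions 3rd, 6th, 9th, ...).
For "walnuts" the result is "lt".

lt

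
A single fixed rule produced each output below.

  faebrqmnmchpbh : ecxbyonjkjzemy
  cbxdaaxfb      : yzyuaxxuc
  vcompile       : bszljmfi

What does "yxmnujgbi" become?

Each output is the input with this applied: move the last character to the front, then shift every letter 3 places backward in the alphabet (wrapping around).
Applying both steps to "yxmnujgbi": "iyxmnujgb", then "fvujkrgdy".

fvujkrgdy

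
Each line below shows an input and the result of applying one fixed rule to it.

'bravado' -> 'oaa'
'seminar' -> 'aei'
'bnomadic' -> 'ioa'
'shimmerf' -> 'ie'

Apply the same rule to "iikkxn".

ii

The transformation: move the last 2 characters to the front (rotate right by 2), then keep only the vowels.
For "iikkxn", step one produces "xniikk"; step two turns that into "ii".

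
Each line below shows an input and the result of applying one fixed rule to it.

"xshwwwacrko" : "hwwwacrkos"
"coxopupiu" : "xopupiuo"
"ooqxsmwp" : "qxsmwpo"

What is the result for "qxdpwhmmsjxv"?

In each case the input is transformed by: delete the first character, then move the first character to the end.
Working it through for "qxdpwhmmsjxv": intermediate "xdpwhmmsjxv", final "dpwhmmsjxvx".

dpwhmmsjxvx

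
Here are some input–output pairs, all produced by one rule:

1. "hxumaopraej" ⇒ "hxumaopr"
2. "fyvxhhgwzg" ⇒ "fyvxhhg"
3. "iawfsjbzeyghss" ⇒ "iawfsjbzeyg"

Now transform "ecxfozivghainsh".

The transformation: delete the last 3 characters.
So "ecxfozivghainsh" becomes "ecxfozivghai".

ecxfozivghai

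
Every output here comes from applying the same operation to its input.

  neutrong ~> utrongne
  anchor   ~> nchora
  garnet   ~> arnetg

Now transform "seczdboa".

czdboase

The transformation: swap the front and back halves of the string, then move the last 2 characters to the front (rotate right by 2).
Starting from "seczdboa": after the first operation, "dboasecz"; after the second, "czdboase".
(Check on "anchor": → "horanc" → "nchora" ✓)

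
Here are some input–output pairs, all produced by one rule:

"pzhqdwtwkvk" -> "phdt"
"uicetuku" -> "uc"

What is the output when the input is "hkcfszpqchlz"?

Rule — keep every other character starting from the first (positions 1st, 3rd, 5th, ...), then delete the last 2 characters.
"hkcfszpqchlz" → "hcspcl" → "hcsp".

hcsp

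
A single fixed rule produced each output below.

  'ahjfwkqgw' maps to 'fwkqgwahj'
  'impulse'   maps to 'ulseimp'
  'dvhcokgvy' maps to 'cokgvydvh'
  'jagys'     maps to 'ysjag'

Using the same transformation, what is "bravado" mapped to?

The rule is to move the first 3 characters to the end (rotate left by 3).
So "bravado" becomes "vadobra".

vadobra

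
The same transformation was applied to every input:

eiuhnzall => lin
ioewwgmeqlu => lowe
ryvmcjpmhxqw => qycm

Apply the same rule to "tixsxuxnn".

nix

The rule is to move the last 2 characters to the front (rotate right by 2), then keep one character in every 3, starting at position 1 (positions 1st, 4th, 7th, ...).
Working it through for "tixsxuxnn": intermediate "nntixsxux", final "nix".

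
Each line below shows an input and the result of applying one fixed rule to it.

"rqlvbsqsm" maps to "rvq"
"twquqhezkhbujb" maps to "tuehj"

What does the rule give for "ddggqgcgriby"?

Looking at the pairs, the operation is to keep one character in every 3, starting at position 1 (positions 1st, 4th, 7th, ...).
"ddggqgcgriby" → "dgci".

dgci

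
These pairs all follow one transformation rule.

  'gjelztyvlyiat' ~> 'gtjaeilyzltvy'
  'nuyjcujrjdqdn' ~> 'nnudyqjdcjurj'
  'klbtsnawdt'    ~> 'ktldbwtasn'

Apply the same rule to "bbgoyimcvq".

The rule is to take characters alternately from the front and the back (1st, last, 2nd, 2nd-last, ...).
Applying that to "bbgoyimcvq" gives "bqbvgcomyi".

bqbvgcomyi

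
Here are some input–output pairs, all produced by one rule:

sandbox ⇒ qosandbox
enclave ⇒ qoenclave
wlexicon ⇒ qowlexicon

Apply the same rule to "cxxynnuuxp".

qocxxynnuuxp

What's happening: prepend "qo".
So "cxxynnuuxp" becomes "qocxxynnuuxp".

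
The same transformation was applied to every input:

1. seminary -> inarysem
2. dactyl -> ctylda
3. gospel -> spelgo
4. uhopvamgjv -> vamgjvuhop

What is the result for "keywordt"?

What's happening: swap the front and back halves of the string, then move the last character to the front.
On "keywordt": the first step gives "ordtkeyw", and the second then gives "wordtkey".

wordtkey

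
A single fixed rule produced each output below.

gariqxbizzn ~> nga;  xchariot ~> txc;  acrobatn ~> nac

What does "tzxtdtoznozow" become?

The pattern: move the first 2 characters to the end (rotate left by 2), then keep only the last 3 characters.
Starting from "tzxtdtoznozow": after the first operation, "xtdtoznozowtz"; after the second, "wtz".

wtz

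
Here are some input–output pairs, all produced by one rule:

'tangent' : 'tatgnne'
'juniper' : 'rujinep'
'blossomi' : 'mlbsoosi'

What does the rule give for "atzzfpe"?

etazzpf

Rule — swap each adjacent pair of characters (1↔2, 3↔4, ...), then move the last character to the front.
On "atzzfpe" that produces "etazzpf".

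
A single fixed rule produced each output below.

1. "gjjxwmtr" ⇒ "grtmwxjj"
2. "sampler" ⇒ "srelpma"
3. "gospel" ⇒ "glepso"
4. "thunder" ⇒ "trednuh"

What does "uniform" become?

The rule is to reverse the string, then move the last character to the front.
Applying both steps to "uniform": "mrofinu", then "umrofin".
(Check on "gjjxwmtr": → "rtmwxjjg" → "grtmwxjj" ✓)

umrofin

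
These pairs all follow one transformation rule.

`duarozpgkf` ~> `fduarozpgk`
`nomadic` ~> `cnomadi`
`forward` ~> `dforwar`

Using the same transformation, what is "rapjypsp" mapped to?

Rule — move the last character to the front.
On "rapjypsp" that produces "prapjyps".

prapjyps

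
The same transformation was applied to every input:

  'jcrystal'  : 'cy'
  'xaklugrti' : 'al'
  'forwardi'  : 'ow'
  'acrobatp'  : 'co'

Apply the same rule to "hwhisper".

wi

Each output is the input with this applied: keep every other character starting from the second (positions 2nd, 4th, 6th, ...), then delete the last 2 characters.
"hwhisper" → "wipr" → "wi".
(Check on "jcrystal": → "cytl" → "cy" ✓)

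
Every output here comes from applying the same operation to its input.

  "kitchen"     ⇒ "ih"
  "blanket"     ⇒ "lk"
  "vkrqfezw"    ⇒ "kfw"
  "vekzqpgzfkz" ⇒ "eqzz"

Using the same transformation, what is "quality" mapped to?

ui

The rule is to keep one character in every 3, starting at position 2 (positions 2nd, 5th, 8th, ...).
Applying that to "quality" gives "ui".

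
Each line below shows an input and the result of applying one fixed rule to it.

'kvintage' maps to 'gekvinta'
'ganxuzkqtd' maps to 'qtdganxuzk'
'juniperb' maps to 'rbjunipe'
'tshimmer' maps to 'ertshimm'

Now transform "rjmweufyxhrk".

xhrkrjmweufy

In each case the input is transformed by: move the first 2 characters to the end (rotate left by 2), then swap the front and back halves of the string.
On "rjmweufyxhrk" that produces "xhrkrjmweufy".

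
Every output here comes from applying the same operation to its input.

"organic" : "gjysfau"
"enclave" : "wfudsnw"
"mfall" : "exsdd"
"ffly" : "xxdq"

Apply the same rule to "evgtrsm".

wnyljke

The rule is to shift every letter 8 places backward in the alphabet (wrapping around).
"evgtrsm" → "wnyljke".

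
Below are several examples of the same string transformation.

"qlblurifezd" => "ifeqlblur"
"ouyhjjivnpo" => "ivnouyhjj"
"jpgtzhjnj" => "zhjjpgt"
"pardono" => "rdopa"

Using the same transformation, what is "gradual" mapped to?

The pattern: delete the last 2 characters, then move the last 3 characters to the front (rotate right by 3).
For "gradual", step one produces "gradu"; step two turns that into "adugr".

adugr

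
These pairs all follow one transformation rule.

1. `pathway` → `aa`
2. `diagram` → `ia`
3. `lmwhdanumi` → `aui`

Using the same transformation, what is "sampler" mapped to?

The transformation: keep every other character starting from the second (positions 2nd, 4th, 6th, ...), then keep only the vowels.
"sampler" → "ape" → "ae".

ae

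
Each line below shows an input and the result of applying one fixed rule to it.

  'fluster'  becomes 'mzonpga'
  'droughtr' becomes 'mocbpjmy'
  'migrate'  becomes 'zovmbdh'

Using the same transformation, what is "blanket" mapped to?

Rule — reverse the string, then shift every letter 5 places backward in the alphabet (wrapping around).
Starting from "blanket": after the first operation, "teknalb"; after the second, "ozfivgw".
(Check on "migrate": → "etargim" → "zovmbdh" ✓)

ozfivgw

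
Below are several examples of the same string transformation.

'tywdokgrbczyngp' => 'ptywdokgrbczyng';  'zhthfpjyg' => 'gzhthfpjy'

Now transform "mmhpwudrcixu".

ummhpwudrcix

The rule is to move the last character to the front.
For "mmhpwudrcixu" the result is "ummhpwudrcix".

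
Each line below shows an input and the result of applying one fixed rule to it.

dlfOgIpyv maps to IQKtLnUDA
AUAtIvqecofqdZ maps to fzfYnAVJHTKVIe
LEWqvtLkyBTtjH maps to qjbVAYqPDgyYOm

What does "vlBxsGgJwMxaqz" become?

What's happening: flip the case of every letter, then shift every letter 5 places forward in the alphabet (wrapping around).
Applying both steps to "vlBxsGgJwMxaqz": "VLbXSgGjWmXAQZ", then "AQgCXlLoBrCFVE".

AQgCXlLoBrCFVE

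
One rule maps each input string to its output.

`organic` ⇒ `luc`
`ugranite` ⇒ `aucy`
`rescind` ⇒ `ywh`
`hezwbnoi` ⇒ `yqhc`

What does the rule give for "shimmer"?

bgy

Rule — shift every letter 6 places backward in the alphabet (wrapping around), then keep every other character starting from the second (positions 2nd, 4th, 6th, ...).
Applying that to "shimmer" gives "bgy".
(Check on "organic": → "ilauhcw" → "luc" ✓)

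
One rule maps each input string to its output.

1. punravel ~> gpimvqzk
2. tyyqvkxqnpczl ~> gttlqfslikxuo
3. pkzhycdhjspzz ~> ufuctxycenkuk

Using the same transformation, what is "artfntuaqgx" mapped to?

What's happening: shift every letter 5 places backward in the alphabet (wrapping around), then swap the first and last characters.
On "artfntuaqgx": the first step gives "vmoaiopvlbs", and the second then gives "smoaiopvlbv".
(Check on "tyyqvkxqnpczl": → "ottlqfslikxug" → "gttlqfslikxuo" ✓)

smoaiopvlbv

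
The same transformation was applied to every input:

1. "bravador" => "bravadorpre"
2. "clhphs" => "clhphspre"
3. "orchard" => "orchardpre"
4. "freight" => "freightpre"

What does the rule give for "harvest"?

The pattern: append "pre".
"harvest" → "harvestpre".

harvestpre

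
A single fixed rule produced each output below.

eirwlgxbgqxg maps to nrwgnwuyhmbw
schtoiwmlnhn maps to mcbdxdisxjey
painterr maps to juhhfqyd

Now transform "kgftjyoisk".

oeyiaawvjz

The rule is to shift every letter 10 places backward in the alphabet (wrapping around), then swap the front and back halves of the string.
On "kgftjyoisk": the first step gives "awvjzoeyia", and the second then gives "oeyiaawvjz".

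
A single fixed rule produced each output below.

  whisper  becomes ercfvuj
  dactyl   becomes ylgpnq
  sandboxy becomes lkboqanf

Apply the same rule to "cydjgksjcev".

irpwfxtwqlp

The transformation: shift every letter 13 places forward in the alphabet (wrapping around) — i.e. ROT13, then reverse the string.
Working it through for "cydjgksjcev": intermediate "plqwtxfwpri", final "irpwfxtwqlp".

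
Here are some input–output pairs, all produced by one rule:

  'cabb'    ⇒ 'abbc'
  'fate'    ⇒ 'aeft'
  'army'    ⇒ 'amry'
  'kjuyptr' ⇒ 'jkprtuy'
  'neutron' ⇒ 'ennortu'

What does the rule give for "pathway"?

aahptwy

Each output is the input with this applied: sort the characters into alphabetical order.
So "pathway" becomes "aahptwy".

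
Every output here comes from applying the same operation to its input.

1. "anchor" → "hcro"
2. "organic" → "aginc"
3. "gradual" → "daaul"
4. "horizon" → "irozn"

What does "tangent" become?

gnnet

The pattern: swap each adjacent pair of characters (1↔2, 3↔4, ...), then delete the first 2 characters.
"tangent" → "atgnnet" → "gnnet".
(Check on "organic": → "roaginc" → "aginc" ✓)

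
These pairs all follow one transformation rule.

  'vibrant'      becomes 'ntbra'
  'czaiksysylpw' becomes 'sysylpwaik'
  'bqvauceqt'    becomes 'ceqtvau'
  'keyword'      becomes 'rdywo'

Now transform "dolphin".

inlph

What's happening: delete the first 2 characters, then move the first 3 characters to the end (rotate left by 3).
On "dolphin": the first step gives "lphin", and the second then gives "inlph".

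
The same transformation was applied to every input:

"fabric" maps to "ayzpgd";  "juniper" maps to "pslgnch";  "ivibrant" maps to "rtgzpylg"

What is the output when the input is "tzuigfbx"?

The rule is to shift every letter 2 places backward in the alphabet (wrapping around), then swap the first and last characters.
Starting from "tzuigfbx": after the first operation, "rxsgedzv"; after the second, "vxsgedzr".

vxsgedzr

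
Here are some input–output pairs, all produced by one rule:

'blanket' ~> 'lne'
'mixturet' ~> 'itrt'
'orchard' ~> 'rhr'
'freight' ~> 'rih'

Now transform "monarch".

What's happening: keep every other character starting from the second (positions 2nd, 4th, 6th, ...).
Applying that to "monarch" gives "oac".

oac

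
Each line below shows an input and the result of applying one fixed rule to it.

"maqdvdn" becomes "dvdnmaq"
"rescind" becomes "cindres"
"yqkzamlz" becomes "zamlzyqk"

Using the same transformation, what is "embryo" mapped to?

ryoemb

In each case the input is transformed by: move the first 3 characters to the end (rotate left by 3).
On "embryo" that produces "ryoemb".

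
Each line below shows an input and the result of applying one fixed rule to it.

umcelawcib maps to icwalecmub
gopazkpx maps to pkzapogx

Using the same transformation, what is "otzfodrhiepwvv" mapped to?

Rule — move the last character to the front, then reverse the string.
On "otzfodrhiepwvv": the first step gives "votzfodrhiepwv", and the second then gives "vwpeihrdofztov".
(Check on "gopazkpx": → "xgopazkp" → "pkzapogx" ✓)

vwpeihrdofztov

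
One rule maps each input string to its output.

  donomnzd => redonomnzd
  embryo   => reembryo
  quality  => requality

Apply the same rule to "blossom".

reblossom

In each case the input is transformed by: prepend "re".
So "blossom" becomes "reblossom".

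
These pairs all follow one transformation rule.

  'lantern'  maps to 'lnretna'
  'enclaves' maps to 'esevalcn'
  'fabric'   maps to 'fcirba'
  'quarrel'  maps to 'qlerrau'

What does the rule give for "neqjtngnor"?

nrongntjqe

In each case the input is transformed by: reverse the string, then move the last character to the front.
For "neqjtngnor", step one produces "rongntjqen"; step two turns that into "nrongntjqe".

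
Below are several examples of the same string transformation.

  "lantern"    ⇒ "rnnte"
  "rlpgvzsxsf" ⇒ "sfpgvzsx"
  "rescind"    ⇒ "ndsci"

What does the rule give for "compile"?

lempi

The rule is to delete the first 2 characters, then move the last 2 characters to the front (rotate right by 2).
For "compile", step one produces "mpile"; step two turns that into "lempi".
(Check on "rlpgvzsxsf": → "pgvzsxsf" → "sfpgvzsx" ✓)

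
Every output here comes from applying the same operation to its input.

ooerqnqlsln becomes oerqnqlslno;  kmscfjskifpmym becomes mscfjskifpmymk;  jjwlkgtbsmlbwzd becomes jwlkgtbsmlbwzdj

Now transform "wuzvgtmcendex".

Rule — move the first character to the end.
"wuzvgtmcendex" → "uzvgtmcendexw".

uzvgtmcendexw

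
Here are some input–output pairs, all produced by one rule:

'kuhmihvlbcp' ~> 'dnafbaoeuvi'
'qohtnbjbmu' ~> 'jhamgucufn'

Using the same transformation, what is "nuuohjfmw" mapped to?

gnnhacyfp

The pattern: shift every letter 7 places backward in the alphabet (wrapping around).
On "nuuohjfmw" that produces "gnnhacyfp".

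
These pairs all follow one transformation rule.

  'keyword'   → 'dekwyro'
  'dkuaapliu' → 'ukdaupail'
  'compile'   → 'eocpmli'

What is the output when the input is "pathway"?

yaphtaw

Rule — swap each adjacent pair of characters (1↔2, 3↔4, ...), then move the last character to the front.
For "pathway", step one produces "aphtawy"; step two turns that into "yaphtaw".
(Check on "keyword": → "ekwyrod" → "dekwyro" ✓)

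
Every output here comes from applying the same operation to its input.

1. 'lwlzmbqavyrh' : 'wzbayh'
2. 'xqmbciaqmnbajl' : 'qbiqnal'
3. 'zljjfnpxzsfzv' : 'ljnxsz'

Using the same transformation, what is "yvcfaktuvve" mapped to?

Looking at the pairs, the operation is to keep every other character starting from the second (positions 2nd, 4th, 6th, ...).
"yvcfaktuvve" → "vfkuv".

vfkuv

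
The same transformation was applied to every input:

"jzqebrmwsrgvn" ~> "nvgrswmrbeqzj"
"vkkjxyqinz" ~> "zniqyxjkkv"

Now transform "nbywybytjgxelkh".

In each case the input is transformed by: reverse the string.
On "nbywybytjgxelkh" that produces "hklexgjtybywybn".

hklexgjtybywybn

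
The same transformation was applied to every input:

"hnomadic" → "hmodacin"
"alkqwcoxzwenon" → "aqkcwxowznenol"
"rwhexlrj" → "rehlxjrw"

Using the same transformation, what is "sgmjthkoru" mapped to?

sjmhtokurg

What's happening: swap each adjacent pair of characters (1↔2, 3↔4, ...), then move the first character to the end.
On "sgmjthkoru": the first step gives "gsjmhtokur", and the second then gives "sjmhtokurg".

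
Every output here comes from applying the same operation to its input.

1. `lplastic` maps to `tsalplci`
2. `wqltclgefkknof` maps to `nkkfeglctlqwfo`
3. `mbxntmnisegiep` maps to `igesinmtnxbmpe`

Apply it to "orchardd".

rahcrodd

In each case the input is transformed by: move the last 2 characters to the front (rotate right by 2), then reverse the string.
"orchardd" → "ddorchar" → "rahcrodd".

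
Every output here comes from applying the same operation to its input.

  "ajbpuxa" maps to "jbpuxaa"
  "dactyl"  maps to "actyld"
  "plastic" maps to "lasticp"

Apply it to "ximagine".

imaginex

The pattern: move the first character to the end.
Doing the same to "ximagine": "imaginex".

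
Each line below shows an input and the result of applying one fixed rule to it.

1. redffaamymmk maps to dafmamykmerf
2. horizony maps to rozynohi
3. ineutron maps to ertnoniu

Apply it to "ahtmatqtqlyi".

In each case the input is transformed by: swap each adjacent pair of characters (1↔2, 3↔4, ...), then move the first 3 characters to the end (rotate left by 3).
Starting from "ahtmatqtqlyi": after the first operation, "hamttatqlqiy"; after the second, "ttatqlqiyham".

ttatqlqiyham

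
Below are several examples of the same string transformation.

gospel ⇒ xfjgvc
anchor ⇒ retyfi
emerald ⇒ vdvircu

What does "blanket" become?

The rule is to shift every letter 9 places backward in the alphabet (wrapping around).
Doing the same to "blanket": "screbvk".

screbvk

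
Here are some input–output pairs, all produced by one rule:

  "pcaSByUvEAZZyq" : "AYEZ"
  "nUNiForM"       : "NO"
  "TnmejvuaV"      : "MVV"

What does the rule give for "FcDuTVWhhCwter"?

DVHT

Rule — keep one character in every 3, starting at position 3 (positions 3rd, 6th, 9th, ...), then convert every letter to uppercase.
For "FcDuTVWhhCwter", step one produces "DVht"; step two turns that into "DVHT".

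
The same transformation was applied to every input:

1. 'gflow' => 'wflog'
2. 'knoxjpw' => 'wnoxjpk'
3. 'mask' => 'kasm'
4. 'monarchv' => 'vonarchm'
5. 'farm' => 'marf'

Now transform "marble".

earblm

What's happening: swap the first and last characters.
Applying that to "marble" gives "earblm".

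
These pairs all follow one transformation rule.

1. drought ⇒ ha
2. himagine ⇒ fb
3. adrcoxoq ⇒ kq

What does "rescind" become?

The transformation: keep one character in every 3, starting at position 3 (positions 3rd, 6th, 9th, ...), then shift every letter 7 places backward in the alphabet (wrapping around).
"rescind" → "sn" → "lg".
(Check on "adrcoxoq": → "rx" → "kq" ✓)

lg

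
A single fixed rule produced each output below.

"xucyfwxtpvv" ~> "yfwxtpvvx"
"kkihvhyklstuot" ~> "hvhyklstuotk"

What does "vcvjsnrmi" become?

The transformation: move the first character to the end, then delete the first 2 characters.
On "vcvjsnrmi": the first step gives "cvjsnrmiv", and the second then gives "jsnrmiv".

jsnrmiv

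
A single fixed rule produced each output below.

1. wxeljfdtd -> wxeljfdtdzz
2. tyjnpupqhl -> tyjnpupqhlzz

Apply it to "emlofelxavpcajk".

emlofelxavpcajkzz

In each case the input is transformed by: append "zz".
So "emlofelxavpcajk" becomes "emlofelxavpcajkzz".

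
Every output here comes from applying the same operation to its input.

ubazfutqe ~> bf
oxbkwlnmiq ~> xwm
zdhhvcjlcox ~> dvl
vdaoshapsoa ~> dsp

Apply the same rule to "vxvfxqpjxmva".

Rule — delete the last 2 characters, then keep one character in every 3, starting at position 2 (positions 2nd, 5th, 8th, ...).
Working it through for "vxvfxqpjxmva": intermediate "vxvfxqpjxm", final "xxj".

xxj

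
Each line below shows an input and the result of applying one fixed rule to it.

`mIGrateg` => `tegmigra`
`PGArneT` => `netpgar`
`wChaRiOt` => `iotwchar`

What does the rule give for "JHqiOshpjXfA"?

In each case the input is transformed by: move the last 3 characters to the front (rotate right by 3), then convert every letter to lowercase.
Working it through for "JHqiOshpjXfA": intermediate "XfAJHqiOshpj", final "xfajhqioshpj".

xfajhqioshpj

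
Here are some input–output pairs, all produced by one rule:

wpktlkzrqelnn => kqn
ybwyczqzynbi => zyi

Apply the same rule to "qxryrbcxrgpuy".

Each output is the input with this applied: delete the first 3 characters, then keep one character in every 3, starting at position 3 (positions 3rd, 6th, 9th, ...).
For "qxryrbcxrgpuy", step one produces "yrbcxrgpuy"; step two turns that into "bru".
(Check on "wpktlkzrqelnn": → "tlkzrqelnn" → "kqn" ✓)

bru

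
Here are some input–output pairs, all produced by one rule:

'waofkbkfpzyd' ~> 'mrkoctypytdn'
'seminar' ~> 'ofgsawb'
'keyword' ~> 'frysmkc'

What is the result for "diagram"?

The rule is to shift every letter 12 places backward in the alphabet (wrapping around), then move the last 2 characters to the front (rotate right by 2).
"diagram" → "rwoufoa" → "oarwouf".

oarwouf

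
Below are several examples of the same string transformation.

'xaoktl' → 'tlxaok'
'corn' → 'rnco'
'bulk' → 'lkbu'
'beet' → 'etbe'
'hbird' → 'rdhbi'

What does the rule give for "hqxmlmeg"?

eghqxmlm

Each output is the input with this applied: move the last 2 characters to the front (rotate right by 2).
For "hqxmlmeg" the result is "eghqxmlm".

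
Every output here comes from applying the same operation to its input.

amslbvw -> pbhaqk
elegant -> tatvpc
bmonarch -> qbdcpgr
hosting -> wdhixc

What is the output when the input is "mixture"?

Looking at the pairs, the operation is to delete the last character, then shift every letter 11 places backward in the alphabet (wrapping around).
Applying both steps to "mixture": "mixtur", then "bxmijg".

bxmijg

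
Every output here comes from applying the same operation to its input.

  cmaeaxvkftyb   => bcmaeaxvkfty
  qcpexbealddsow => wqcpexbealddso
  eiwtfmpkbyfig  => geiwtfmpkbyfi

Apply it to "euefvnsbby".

What's happening: move the last character to the front.
For "euefvnsbby" the result is "yeuefvnsbb".

yeuefvnsbb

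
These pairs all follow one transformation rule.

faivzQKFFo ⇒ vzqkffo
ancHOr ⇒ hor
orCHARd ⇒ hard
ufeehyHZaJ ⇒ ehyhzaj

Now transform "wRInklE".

The pattern: delete the first 3 characters, then convert every letter to lowercase.
Working it through for "wRInklE": intermediate "nklE", final "nkle".
(Check on "ufeehyHZaJ": → "ehyHZaJ" → "ehyhzaj" ✓)

nkle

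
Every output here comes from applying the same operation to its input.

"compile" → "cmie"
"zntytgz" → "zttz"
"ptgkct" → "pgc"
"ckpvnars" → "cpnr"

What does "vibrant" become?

vbat

Rule — keep every other character starting from the first (positions 1st, 3rd, 5th, ...).
So "vibrant" becomes "vbat".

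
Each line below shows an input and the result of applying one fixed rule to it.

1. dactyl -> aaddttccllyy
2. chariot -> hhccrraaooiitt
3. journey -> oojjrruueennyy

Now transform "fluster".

The transformation: swap each adjacent pair of characters (1↔2, 3↔4, ...), then double every character.
So "fluster" becomes "llffssuueettrr".

llffssuueettrr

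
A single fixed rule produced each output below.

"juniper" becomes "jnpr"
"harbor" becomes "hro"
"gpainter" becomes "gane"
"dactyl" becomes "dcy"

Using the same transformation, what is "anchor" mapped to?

In each case the input is transformed by: keep every other character starting from the first (positions 1st, 3rd, 5th, ...).
So "anchor" becomes "aco".

aco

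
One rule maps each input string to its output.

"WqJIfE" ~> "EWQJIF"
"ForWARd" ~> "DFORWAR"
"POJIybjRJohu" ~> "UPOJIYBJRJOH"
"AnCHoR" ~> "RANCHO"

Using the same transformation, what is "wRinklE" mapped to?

EWRINKL

What's happening: move the last character to the front, then convert every letter to uppercase.
For "wRinklE" the result is "EWRINKL".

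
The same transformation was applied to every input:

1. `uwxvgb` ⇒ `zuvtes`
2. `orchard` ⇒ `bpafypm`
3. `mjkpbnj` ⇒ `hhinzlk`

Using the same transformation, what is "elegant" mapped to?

The rule is to shift every letter 2 places backward in the alphabet (wrapping around), then swap the first and last characters.
For "elegant", step one produces "cjceylr"; step two turns that into "rjceylc".

rjceylc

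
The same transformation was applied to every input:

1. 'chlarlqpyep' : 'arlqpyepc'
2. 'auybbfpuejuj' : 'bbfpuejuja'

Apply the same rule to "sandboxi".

Each output is the input with this applied: move the first 3 characters to the end (rotate left by 3), then delete the last 2 characters.
For "sandboxi" the result is "dboxis".

dboxis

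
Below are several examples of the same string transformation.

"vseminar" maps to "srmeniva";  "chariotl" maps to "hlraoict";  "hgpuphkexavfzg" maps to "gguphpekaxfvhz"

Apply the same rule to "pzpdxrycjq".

Each output is the input with this applied: swap the first and last characters, then swap each adjacent pair of characters (1↔2, 3↔4, ...).
For "pzpdxrycjq", step one produces "qzpdxrycjp"; step two turns that into "zqdprxcypj".

zqdprxcypj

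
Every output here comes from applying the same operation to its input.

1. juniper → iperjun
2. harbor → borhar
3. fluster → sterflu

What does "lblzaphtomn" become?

Looking at the pairs, the operation is to move the first 3 characters to the end (rotate left by 3).
"lblzaphtomn" → "zaphtomnlbl".

zaphtomnlbl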